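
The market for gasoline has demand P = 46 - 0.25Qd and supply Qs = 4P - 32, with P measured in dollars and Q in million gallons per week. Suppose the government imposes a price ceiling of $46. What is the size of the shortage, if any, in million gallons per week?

0

Rearranging demand gives Qd = 184 - 4P. Equilibrium: 184 - 4P = 4P - 32, so 216 = 8P and P* = 27, Q* = 76.
Since 46 is above P* = 27, the ceiling does not bind and the free-market outcome prevails.
Since the control does not bind, there is no shortage.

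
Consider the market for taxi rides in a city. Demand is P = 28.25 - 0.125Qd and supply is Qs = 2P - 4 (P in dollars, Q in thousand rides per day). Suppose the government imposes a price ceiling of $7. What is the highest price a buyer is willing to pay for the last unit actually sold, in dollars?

Rearranging demand gives Qd = 226 - 8P. Equilibrium: 226 - 8P = 2P - 4, so 230 = 10P and P* = 23, Q* = 42.
The ceiling of 7 is below the equilibrium price 23, so it binds.
At P = 7: Qd = 226 - 8·7 = 170 and Qs = 2·7 - 4 = 10.
Only 10 units reach the market. On the demand curve, the marginal buyer's willingness to pay at Q = 10 is (226 - 10)/8 = 27.

27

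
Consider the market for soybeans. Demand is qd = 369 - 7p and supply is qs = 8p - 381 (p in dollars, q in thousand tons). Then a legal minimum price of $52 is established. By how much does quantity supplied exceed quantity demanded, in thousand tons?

30

In a free market, 369 - 7p = 8p - 381 gives the equilibrium p* = 50, q* = 19.
The floor of 52 is above the equilibrium price 50, so it binds.
At p = 52: qd = 369 - 7·52 = 5 and qs = 8·52 - 381 = 35.
Surplus = qs - qd = 35 - 5 = 30.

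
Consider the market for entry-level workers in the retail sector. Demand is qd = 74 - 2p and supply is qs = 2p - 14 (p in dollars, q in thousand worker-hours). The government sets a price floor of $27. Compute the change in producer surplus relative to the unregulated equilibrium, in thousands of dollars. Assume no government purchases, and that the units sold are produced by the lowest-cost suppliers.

Setting quantity demanded equal to quantity supplied, 74 - 2p = 2p - 14, gives p* = 22 and q* = 30.
Since 27 > 22, the floor is binding.
At p = 27: qd = 74 - 2·27 = 20 and qs = 2·27 - 14 = 40.
Producer surplus without the control is ½ · (22 - 7) · 30 = 225.
With the floor, 20 units are sold at 27. The supply price at q = 20 is 17, so PS = ½ · [(27 - 7) + (27 - 17)] · 20 = 300.
Change in producer surplus = 300 - 225 = 75.

75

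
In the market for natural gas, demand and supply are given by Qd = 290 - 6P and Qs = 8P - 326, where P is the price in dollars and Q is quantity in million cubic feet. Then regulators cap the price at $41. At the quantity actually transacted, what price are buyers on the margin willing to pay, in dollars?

48

Equilibrium: 290 - 6P = 8P - 326, so 616 = 14P and P* = 44, Q* = 26.
The ceiling of 41 is below the equilibrium price 44, so it binds.
At P = 41: Qd = 290 - 6·41 = 44 and Qs = 8·41 - 326 = 2.
Only 2 units reach the market. On the demand curve, the marginal buyer's willingness to pay at Q = 2 is (290 - 2)/6 = 48.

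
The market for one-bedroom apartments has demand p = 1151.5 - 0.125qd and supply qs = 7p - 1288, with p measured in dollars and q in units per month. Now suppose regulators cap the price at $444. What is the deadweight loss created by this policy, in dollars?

430080

Rearranging demand gives qd = 9212 - 8p. In a free market, 9212 - 8p = 7p - 1288 gives the equilibrium p* = 700, q* = 3612.
The ceiling of 444 is below the equilibrium price 700, so it binds.
At p = 444: qd = 9212 - 8·444 = 5660 and qs = 7·444 - 1288 = 1820.
Quantity traded falls to 1820. At q = 1820 the demand price is (9212 - 1820)/8 = 924 and the supply price is (1288 + 1820)/7 = 444.
Deadweight loss = ½ · (924 - 444) · (3612 - 1820) = ½ · 480 · 1792 = 430080.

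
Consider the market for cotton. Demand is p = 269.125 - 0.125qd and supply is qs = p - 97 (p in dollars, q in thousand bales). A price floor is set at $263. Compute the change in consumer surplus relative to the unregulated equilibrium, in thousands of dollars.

Rearranging demand gives qd = 2153 - 8p. Setting quantity demanded equal to quantity supplied, 2153 - 8p = p - 97, gives p* = 250 and q* = 153.
Because the floor (263) lies above the market-clearing price, it is binding.
At p = 263: qd = 2153 - 8·263 = 49 and qs = 263 - 97 = 166.
Consumer surplus without the control is ½ · (269.125 - 250) · 153 = 1463.0625.
With the floor, consumers buy 49 units at 263, so CS = ½ · (269.125 - 263) · 49 = 150.0625.
Change in consumer surplus = 150.0625 - 1463.0625 = -1313.

-1313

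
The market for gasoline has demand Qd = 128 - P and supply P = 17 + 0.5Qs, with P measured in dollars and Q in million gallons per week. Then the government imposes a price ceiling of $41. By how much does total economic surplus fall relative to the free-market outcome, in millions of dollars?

Rearranging supply gives Qs = 2P - 34. Setting quantity demanded equal to quantity supplied, 128 - P = 2P - 34, gives P* = 54 and Q* = 74.
The ceiling of 41 is below the equilibrium price 54, so it binds.
At P = 41: Qd = 128 - 41 = 87 and Qs = 2·41 - 34 = 48.
Quantity traded falls to 48. At Q = 48 the demand price is 128 - 48 = 80 and the supply price is (34 + 48)/2 = 41.
Deadweight loss = ½ · (80 - 41) · (74 - 48) = ½ · 39 · 26 = 507.

507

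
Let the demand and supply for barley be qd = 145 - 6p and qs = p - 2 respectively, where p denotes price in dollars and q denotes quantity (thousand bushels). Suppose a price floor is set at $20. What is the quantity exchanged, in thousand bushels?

19

Without the control the market clears where 145 - 6p = p - 2, i.e. p* = 21 and q* = 19.
The floor of 20 is below the equilibrium price 21, so it is not binding; the market clears at p* = 21, q* = 19.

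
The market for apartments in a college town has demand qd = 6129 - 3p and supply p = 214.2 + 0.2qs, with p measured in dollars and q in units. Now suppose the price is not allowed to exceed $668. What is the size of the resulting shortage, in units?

Rearranging supply gives qs = 5p - 1071. Equilibrium: 6129 - 3p = 5p - 1071, so 7200 = 8p and p* = 900, q* = 3429.
The ceiling of 668 is below the equilibrium price 900, so it binds.
At p = 668: qd = 6129 - 3·668 = 4125 and qs = 5·668 - 1071 = 2269.
Shortage = qd - qs = 4125 - 2269 = 1856.

1856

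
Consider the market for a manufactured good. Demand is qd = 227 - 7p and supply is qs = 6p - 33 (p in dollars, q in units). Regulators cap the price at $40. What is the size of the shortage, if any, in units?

0

In a free market, 227 - 7p = 6p - 33 gives the equilibrium p* = 20, q* = 87.
The ceiling of 40 is above the equilibrium price 20, so it is not binding; the market clears at p* = 20, q* = 87.
Since the control does not bind, there is no shortage.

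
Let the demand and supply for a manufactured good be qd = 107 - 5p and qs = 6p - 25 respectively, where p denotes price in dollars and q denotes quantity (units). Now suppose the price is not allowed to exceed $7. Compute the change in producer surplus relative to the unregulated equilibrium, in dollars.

Without the control the market clears where 107 - 5p = 6p - 25, i.e. p* = 12 and q* = 47.
Because the ceiling (7) lies below the market-clearing price, it is binding.
At p = 7: qd = 107 - 5·7 = 72 and qs = 6·7 - 25 = 17.
Producer surplus without the control is ½ · (12 - 25/6) · 47 = 2209/12.
With the ceiling, producers sell 17 units at 7, so PS = ½ · (7 - 25/6) · 17 = 289/12.
Change in producer surplus = 289/12 - 2209/12 = -160.

-160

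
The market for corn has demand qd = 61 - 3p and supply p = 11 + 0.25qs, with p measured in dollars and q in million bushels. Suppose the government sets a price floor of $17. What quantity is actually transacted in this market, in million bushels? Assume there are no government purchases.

10

Rearranging supply gives qs = 4p - 44. In a free market, 61 - 3p = 4p - 44 gives the equilibrium p* = 15, q* = 16.
Since 17 > 15, the floor is binding.
At p = 17: qd = 61 - 3·17 = 10 and qs = 4·17 - 44 = 24.
The quantity actually transacted is the short side, demand: 10.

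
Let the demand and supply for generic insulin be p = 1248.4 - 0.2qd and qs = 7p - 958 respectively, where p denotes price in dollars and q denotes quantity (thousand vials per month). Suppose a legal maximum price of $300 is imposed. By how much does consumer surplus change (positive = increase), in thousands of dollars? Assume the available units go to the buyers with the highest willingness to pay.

Rearranging demand gives qd = 6242 - 5p. Setting quantity demanded equal to quantity supplied, 6242 - 5p = 7p - 958, gives p* = 600 and q* = 3242.
The ceiling of 300 is below the equilibrium price 600, so it binds.
At p = 300: qd = 6242 - 5·300 = 4742 and qs = 7·300 - 958 = 1142.
Consumer surplus without the control is ½ · (1248.4 - 600) · 3242 = 1051056.4.
With the ceiling, 1142 units are sold at 300 (assume they go to the highest-value buyers). The demand price at q = 1142 is 1020, so CS = ½ · [(1248.4 - 300) + (1020 - 300)] · 1142 = 952656.4.
Change in consumer surplus = 952656.4 - 1051056.4 = -98400.

-98400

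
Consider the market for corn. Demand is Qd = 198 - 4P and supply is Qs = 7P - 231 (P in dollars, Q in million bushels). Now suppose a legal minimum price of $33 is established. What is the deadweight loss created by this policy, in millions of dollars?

0

Equilibrium: 198 - 4P = 7P - 231, so 429 = 11P and P* = 39, Q* = 42.
Since 33 is below P* = 39, the floor does not bind and the free-market outcome prevails.
Since the control does not bind, no trades are prevented and deadweight loss is zero.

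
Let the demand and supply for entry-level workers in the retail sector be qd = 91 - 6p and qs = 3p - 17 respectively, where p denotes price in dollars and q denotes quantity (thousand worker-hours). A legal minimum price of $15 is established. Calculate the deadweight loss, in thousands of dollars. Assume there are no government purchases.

81

In a free market, 91 - 6p = 3p - 17 gives the equilibrium p* = 12, q* = 19.
Since 15 > 12, the floor is binding.
At p = 15: qd = 91 - 6·15 = 1 and qs = 3·15 - 17 = 28.
Quantity traded falls to 1. At q = 1 the demand price is (91 - 1)/6 = 15 and the supply price is (17 + 1)/3 = 6.
Deadweight loss = ½ · (15 - 6) · (19 - 1) = ½ · 9 · 18 = 81.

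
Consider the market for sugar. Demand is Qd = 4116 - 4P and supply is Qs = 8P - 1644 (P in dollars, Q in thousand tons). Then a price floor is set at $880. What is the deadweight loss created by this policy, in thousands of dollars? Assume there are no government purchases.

480000

Setting quantity demanded equal to quantity supplied, 4116 - 4P = 8P - 1644, gives P* = 480 and Q* = 2196.
The floor of 880 is above the equilibrium price 480, so it binds.
At P = 880: Qd = 4116 - 4·880 = 596 and Qs = 8·880 - 1644 = 5396.
Quantity traded falls to 596. At Q = 596 the demand price is (4116 - 596)/4 = 880 and the supply price is (1644 + 596)/8 = 280.
Deadweight loss = ½ · (880 - 280) · (2196 - 596) = ½ · 600 · 1600 = 480000.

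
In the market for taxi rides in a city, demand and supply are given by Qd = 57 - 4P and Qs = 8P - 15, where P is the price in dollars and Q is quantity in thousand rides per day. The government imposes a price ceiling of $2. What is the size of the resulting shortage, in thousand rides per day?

48

Setting quantity demanded equal to quantity supplied, 57 - 4P = 8P - 15, gives P* = 6 and Q* = 33.
Since 2 < 6, the ceiling is binding.
At P = 2: Qd = 57 - 4·2 = 49 and Qs = 8·2 - 15 = 1.
Shortage = Qd - Qs = 49 - 1 = 48.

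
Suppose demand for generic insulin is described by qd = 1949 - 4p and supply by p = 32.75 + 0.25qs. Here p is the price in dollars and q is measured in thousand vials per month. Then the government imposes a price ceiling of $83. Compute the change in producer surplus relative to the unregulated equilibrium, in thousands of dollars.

-98235

Rearranging supply gives qs = 4p - 131. In a free market, 1949 - 4p = 4p - 131 gives the equilibrium p* = 260, q* = 909.
Because the ceiling (83) lies below the market-clearing price, it is binding.
At p = 83: qd = 1949 - 4·83 = 1617 and qs = 4·83 - 131 = 201.
Producer surplus without the control is ½ · (260 - 32.75) · 909 = 103285.125.
With the ceiling, producers sell 201 units at 83, so PS = ½ · (83 - 32.75) · 201 = 5050.125.
Change in producer surplus = 5050.125 - 103285.125 = -98235.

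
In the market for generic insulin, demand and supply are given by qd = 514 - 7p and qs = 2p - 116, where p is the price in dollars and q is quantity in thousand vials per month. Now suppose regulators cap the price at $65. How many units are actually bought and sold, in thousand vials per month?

14

In a free market, 514 - 7p = 2p - 116 gives the equilibrium p* = 70, q* = 24.
Because the ceiling (65) lies below the market-clearing price, it is binding.
At p = 65: qd = 514 - 7·65 = 59 and qs = 2·65 - 116 = 14.
The quantity actually transacted is the short side, supply: 14.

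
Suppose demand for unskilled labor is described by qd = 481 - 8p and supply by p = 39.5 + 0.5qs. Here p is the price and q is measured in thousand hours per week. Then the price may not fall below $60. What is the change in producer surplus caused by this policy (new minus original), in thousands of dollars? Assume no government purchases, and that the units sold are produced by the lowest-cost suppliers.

Rearranging supply gives qs = 2p - 79. In a free market, 481 - 8p = 2p - 79 gives the equilibrium p* = 56, q* = 33.
The floor of 60 is above the equilibrium price 56, so it binds.
At p = 60: qd = 481 - 8·60 = 1 and qs = 2·60 - 79 = 41.
Producer surplus without the control is ½ · (56 - 39.5) · 33 = 272.25.
With the floor, 1 units are sold at 60. The supply price at q = 1 is 40, so PS = ½ · [(60 - 39.5) + (60 - 40)] · 1 = 20.25.
Change in producer surplus = 20.25 - 272.25 = -252.

-252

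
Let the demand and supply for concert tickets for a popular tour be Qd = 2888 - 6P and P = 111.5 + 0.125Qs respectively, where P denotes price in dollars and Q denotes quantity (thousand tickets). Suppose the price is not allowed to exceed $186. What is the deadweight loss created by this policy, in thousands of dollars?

Rearranging supply gives Qs = 8P - 892. In a free market, 2888 - 6P = 8P - 892 gives the equilibrium P* = 270, Q* = 1268.
The ceiling of 186 is below the equilibrium price 270, so it binds.
At P = 186: Qd = 2888 - 6·186 = 1772 and Qs = 8·186 - 892 = 596.
Quantity traded falls to 596. At Q = 596 the demand price is (2888 - 596)/6 = 382 and the supply price is (892 + 596)/8 = 186.
Deadweight loss = ½ · (382 - 186) · (1268 - 596) = ½ · 196 · 672 = 65856.

65856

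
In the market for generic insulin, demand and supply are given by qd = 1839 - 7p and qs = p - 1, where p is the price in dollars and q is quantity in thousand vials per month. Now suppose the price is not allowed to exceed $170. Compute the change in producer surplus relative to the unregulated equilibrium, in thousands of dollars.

-11940

In a free market, 1839 - 7p = p - 1 gives the equilibrium p* = 230, q* = 229.
Because the ceiling (170) lies below the market-clearing price, it is binding.
At p = 170: qd = 1839 - 7·170 = 649 and qs = 170 - 1 = 169.
Producer surplus without the control is ½ · (230 - 1) · 229 = 26220.5.
With the ceiling, producers sell 169 units at 170, so PS = ½ · (170 - 1) · 169 = 14280.5.
Change in producer surplus = 14280.5 - 26220.5 = -11940.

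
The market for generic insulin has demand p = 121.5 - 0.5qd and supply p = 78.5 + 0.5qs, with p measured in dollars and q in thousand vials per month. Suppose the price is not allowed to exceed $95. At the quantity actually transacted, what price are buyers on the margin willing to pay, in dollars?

105

Rearranging demand gives qd = 243 - 2p; rearranging supply gives qs = 2p - 157. Without the control the market clears where 243 - 2p = 2p - 157, i.e. p* = 100 and q* = 43.
Because the ceiling (95) lies below the market-clearing price, it is binding.
At p = 95: qd = 243 - 2·95 = 53 and qs = 2·95 - 157 = 33.
Only 33 units reach the market. On the demand curve, the marginal buyer's willingness to pay at q = 33 is (243 - 33)/2 = 105.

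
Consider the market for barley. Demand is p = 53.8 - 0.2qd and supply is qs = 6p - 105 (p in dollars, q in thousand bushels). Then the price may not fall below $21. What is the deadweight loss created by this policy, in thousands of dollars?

0

Rearranging demand gives qd = 269 - 5p. Setting quantity demanded equal to quantity supplied, 269 - 5p = 6p - 105, gives p* = 34 and q* = 99.
The floor of 21 is below the equilibrium price 34, so it is not binding; the market clears at p* = 34, q* = 99.
Since the control does not bind, no trades are prevented and deadweight loss is zero.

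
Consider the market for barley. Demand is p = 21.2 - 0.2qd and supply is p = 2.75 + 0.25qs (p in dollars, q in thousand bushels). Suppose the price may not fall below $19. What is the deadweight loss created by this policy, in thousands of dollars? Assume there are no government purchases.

202.5

Rearranging demand gives qd = 106 - 5p; rearranging supply gives qs = 4p - 11. Without the control the market clears where 106 - 5p = 4p - 11, i.e. p* = 13 and q* = 41.
Since 19 > 13, the floor is binding.
At p = 19: qd = 106 - 5·19 = 11 and qs = 4·19 - 11 = 65.
Quantity traded falls to 11. At q = 11 the demand price is (106 - 11)/5 = 19 and the supply price is (11 + 11)/4 = 5.5.
Deadweight loss = ½ · (19 - 5.5) · (41 - 11) = ½ · 13.5 · 30 = 202.5.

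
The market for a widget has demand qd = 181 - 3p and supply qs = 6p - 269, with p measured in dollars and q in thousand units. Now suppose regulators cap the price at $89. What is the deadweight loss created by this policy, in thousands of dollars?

Equilibrium: 181 - 3p = 6p - 269, so 450 = 9p and p* = 50, q* = 31.
The ceiling of 89 is above the equilibrium price 50, so it is not binding; the market clears at p* = 50, q* = 31.
Since the control does not bind, no trades are prevented and deadweight loss is zero.

0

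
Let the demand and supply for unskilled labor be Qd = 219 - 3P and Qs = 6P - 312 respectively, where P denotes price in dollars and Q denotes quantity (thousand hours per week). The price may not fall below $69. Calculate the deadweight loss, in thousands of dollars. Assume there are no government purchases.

225

Equilibrium: 219 - 3P = 6P - 312, so 531 = 9P and P* = 59, Q* = 42.
Because the floor (69) lies above the market-clearing price, it is binding.
At P = 69: Qd = 219 - 3·69 = 12 and Qs = 6·69 - 312 = 102.
Quantity traded falls to 12. At Q = 12 the demand price is (219 - 12)/3 = 69 and the supply price is (312 + 12)/6 = 54.
Deadweight loss = ½ · (69 - 54) · (42 - 12) = ½ · 15 · 30 = 225.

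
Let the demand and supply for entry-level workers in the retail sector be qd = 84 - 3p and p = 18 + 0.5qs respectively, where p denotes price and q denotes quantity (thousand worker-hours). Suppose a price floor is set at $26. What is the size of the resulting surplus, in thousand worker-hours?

10

Rearranging supply gives qs = 2p - 36. In a free market, 84 - 3p = 2p - 36 gives the equilibrium p* = 24, q* = 12.
Since 26 > 24, the floor is binding.
At p = 26: qd = 84 - 3·26 = 6 and qs = 2·26 - 36 = 16.
Surplus = qs - qd = 16 - 6 = 10.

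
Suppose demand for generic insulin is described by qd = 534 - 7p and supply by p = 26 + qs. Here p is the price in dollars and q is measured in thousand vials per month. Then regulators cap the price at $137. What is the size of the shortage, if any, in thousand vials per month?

Rearranging supply gives qs = p - 26. Setting quantity demanded equal to quantity supplied, 534 - 7p = p - 26, gives p* = 70 and q* = 44.
The ceiling of 137 is above the equilibrium price 70, so it is not binding; the market clears at p* = 70, q* = 44.
Since the control does not bind, there is no shortage.

0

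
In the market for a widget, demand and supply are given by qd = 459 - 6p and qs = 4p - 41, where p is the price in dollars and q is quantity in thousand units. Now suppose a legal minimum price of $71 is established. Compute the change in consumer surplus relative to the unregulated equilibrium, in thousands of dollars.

-2016

Without the control the market clears where 459 - 6p = 4p - 41, i.e. p* = 50 and q* = 159.
Because the floor (71) lies above the market-clearing price, it is binding.
At p = 71: qd = 459 - 6·71 = 33 and qs = 4·71 - 41 = 243.
Consumer surplus without the control is ½ · (76.5 - 50) · 159 = 2106.75.
With the floor, consumers buy 33 units at 71, so CS = ½ · (76.5 - 71) · 33 = 90.75.
Change in consumer surplus = 90.75 - 2106.75 = -2016.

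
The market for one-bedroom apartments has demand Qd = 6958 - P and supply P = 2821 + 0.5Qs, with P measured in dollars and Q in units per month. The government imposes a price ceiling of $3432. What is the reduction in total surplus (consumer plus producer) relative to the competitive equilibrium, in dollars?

1769472

Rearranging supply gives Qs = 2P - 5642. In a free market, 6958 - P = 2P - 5642 gives the equilibrium P* = 4200, Q* = 2758.
The ceiling of 3432 is below the equilibrium price 4200, so it binds.
At P = 3432: Qd = 6958 - 3432 = 3526 and Qs = 2·3432 - 5642 = 1222.
Quantity traded falls to 1222. At Q = 1222 the demand price is 6958 - 1222 = 5736 and the supply price is (5642 + 1222)/2 = 3432.
Deadweight loss = ½ · (5736 - 3432) · (2758 - 1222) = ½ · 2304 · 1536 = 1769472.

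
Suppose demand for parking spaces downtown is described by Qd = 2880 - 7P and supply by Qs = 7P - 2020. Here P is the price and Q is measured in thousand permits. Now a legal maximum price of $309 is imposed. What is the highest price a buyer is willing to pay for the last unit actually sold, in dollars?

391

Without the control the market clears where 2880 - 7P = 7P - 2020, i.e. P* = 350 and Q* = 430.
The ceiling of 309 is below the equilibrium price 350, so it binds.
At P = 309: Qd = 2880 - 7·309 = 717 and Qs = 7·309 - 2020 = 143.
Only 143 units reach the market. On the demand curve, the marginal buyer's willingness to pay at Q = 143 is (2880 - 143)/7 = 391.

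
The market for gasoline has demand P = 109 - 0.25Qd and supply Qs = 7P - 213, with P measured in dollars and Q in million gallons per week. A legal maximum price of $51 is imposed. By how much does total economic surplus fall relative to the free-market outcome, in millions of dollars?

616

Rearranging demand gives Qd = 436 - 4P. In a free market, 436 - 4P = 7P - 213 gives the equilibrium P* = 59, Q* = 200.
The ceiling of 51 is below the equilibrium price 59, so it binds.
At P = 51: Qd = 436 - 4·51 = 232 and Qs = 7·51 - 213 = 144.
Quantity traded falls to 144. At Q = 144 the demand price is (436 - 144)/4 = 73 and the supply price is (213 + 144)/7 = 51.
Deadweight loss = ½ · (73 - 51) · (200 - 144) = ½ · 22 · 56 = 616.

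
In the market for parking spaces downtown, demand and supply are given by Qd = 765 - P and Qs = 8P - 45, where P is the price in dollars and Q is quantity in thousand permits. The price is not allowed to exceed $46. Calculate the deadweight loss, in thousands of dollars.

Setting quantity demanded equal to quantity supplied, 765 - P = 8P - 45, gives P* = 90 and Q* = 675.
Because the ceiling (46) lies below the market-clearing price, it is binding.
At P = 46: Qd = 765 - 46 = 719 and Qs = 8·46 - 45 = 323.
Quantity traded falls to 323. At Q = 323 the demand price is 765 - 323 = 442 and the supply price is (45 + 323)/8 = 46.
Deadweight loss = ½ · (442 - 46) · (675 - 323) = ½ · 396 · 352 = 69696.

69696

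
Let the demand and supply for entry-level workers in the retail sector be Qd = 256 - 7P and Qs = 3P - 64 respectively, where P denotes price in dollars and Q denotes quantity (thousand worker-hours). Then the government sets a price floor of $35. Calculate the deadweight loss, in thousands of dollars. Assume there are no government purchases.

Equilibrium: 256 - 7P = 3P - 64, so 320 = 10P and P* = 32, Q* = 32.
The floor of 35 is above the equilibrium price 32, so it binds.
At P = 35: Qd = 256 - 7·35 = 11 and Qs = 3·35 - 64 = 41.
Quantity traded falls to 11. At Q = 11 the demand price is (256 - 11)/7 = 35 and the supply price is (64 + 11)/3 = 25.
Deadweight loss = ½ · (35 - 25) · (32 - 11) = ½ · 10 · 21 = 105.

105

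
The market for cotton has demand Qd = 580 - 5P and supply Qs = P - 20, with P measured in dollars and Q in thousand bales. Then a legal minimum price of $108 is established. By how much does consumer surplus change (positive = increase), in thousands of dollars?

Without the control the market clears where 580 - 5P = P - 20, i.e. P* = 100 and Q* = 80.
Because the floor (108) lies above the market-clearing price, it is binding.
At P = 108: Qd = 580 - 5·108 = 40 and Qs = 108 - 20 = 88.
Consumer surplus without the control is ½ · (116 - 100) · 80 = 640.
With the floor, consumers buy 40 units at 108, so CS = ½ · (116 - 108) · 40 = 160.
Change in consumer surplus = 160 - 640 = -480.

-480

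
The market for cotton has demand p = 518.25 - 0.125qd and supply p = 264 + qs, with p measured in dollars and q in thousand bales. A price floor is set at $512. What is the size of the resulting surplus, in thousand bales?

Rearranging demand gives qd = 4146 - 8p; rearranging supply gives qs = p - 264. In a free market, 4146 - 8p = p - 264 gives the equilibrium p* = 490, q* = 226.
The floor of 512 is above the equilibrium price 490, so it binds.
At p = 512: qd = 4146 - 8·512 = 50 and qs = 512 - 264 = 248.
Surplus = qs - qd = 248 - 50 = 198.

198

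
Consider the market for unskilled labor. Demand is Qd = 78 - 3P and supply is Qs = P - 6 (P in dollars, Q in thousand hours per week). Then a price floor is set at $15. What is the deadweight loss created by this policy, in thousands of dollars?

Setting quantity demanded equal to quantity supplied, 78 - 3P = P - 6, gives P* = 21 and Q* = 15.
Since 15 is below P* = 21, the floor does not bind and the free-market outcome prevails.
Since the control does not bind, no trades are prevented and deadweight loss is zero.

0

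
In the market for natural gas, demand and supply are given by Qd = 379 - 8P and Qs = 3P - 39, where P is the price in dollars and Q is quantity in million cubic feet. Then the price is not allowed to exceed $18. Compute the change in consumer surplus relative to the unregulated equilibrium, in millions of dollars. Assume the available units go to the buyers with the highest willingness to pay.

75

Without the control the market clears where 379 - 8P = 3P - 39, i.e. P* = 38 and Q* = 75.
Since 18 < 38, the ceiling is binding.
At P = 18: Qd = 379 - 8·18 = 235 and Qs = 3·18 - 39 = 15.
Consumer surplus without the control is ½ · (47.375 - 38) · 75 = 351.5625.
With the ceiling, 15 units are sold at 18 (assume they go to the highest-value buyers). The demand price at Q = 15 is 45.5, so CS = ½ · [(47.375 - 18) + (45.5 - 18)] · 15 = 426.5625.
Change in consumer surplus = 426.5625 - 351.5625 = 75.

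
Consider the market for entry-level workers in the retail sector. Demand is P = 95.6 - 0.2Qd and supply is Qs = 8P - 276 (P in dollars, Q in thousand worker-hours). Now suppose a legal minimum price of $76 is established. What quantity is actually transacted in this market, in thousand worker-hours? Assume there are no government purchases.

98

Rearranging demand gives Qd = 478 - 5P. Without the control the market clears where 478 - 5P = 8P - 276, i.e. P* = 58 and Q* = 188.
The floor of 76 is above the equilibrium price 58, so it binds.
At P = 76: Qd = 478 - 5·76 = 98 and Qs = 8·76 - 276 = 332.
The quantity actually transacted is the short side, demand: 98.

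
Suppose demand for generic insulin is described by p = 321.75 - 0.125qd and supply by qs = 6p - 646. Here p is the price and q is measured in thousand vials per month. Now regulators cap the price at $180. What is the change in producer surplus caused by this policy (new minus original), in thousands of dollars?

Rearranging demand gives qd = 2574 - 8p. Equilibrium: 2574 - 8p = 6p - 646, so 3220 = 14p and p* = 230, q* = 734.
Since 180 < 230, the ceiling is binding.
At p = 180: qd = 2574 - 8·180 = 1134 and qs = 6·180 - 646 = 434.
Producer surplus without the control is ½ · (230 - 323/3) · 734 = 134689/3.
With the ceiling, producers sell 434 units at 180, so PS = ½ · (180 - 323/3) · 434 = 47089/3.
Change in producer surplus = 47089/3 - 134689/3 = -29200.

-29200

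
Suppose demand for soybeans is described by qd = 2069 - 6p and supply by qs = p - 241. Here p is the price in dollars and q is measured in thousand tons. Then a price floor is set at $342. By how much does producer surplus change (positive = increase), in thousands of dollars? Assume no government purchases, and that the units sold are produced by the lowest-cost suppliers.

Without the control the market clears where 2069 - 6p = p - 241, i.e. p* = 330 and q* = 89.
Because the floor (342) lies above the market-clearing price, it is binding.
At p = 342: qd = 2069 - 6·342 = 17 and qs = 342 - 241 = 101.
Producer surplus without the control is ½ · (330 - 241) · 89 = 3960.5.
With the floor, 17 units are sold at 342. The supply price at q = 17 is 258, so PS = ½ · [(342 - 241) + (342 - 258)] · 17 = 1572.5.
Change in producer surplus = 1572.5 - 3960.5 = -2388.

-2388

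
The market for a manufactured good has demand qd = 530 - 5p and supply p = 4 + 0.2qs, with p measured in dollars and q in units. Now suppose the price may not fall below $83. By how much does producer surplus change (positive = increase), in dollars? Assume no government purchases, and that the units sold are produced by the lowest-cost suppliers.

Rearranging supply gives qs = 5p - 20. Without the control the market clears where 530 - 5p = 5p - 20, i.e. p* = 55 and q* = 255.
Since 83 > 55, the floor is binding.
At p = 83: qd = 530 - 5·83 = 115 and qs = 5·83 - 20 = 395.
Producer surplus without the control is ½ · (55 - 4) · 255 = 6502.5.
With the floor, 115 units are sold at 83. The supply price at q = 115 is 27, so PS = ½ · [(83 - 4) + (83 - 27)] · 115 = 7762.5.
Change in producer surplus = 7762.5 - 6502.5 = 1260.

1260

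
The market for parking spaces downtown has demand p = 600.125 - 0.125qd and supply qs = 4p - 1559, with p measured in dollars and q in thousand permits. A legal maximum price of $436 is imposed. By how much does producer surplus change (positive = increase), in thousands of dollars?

Rearranging demand gives qd = 4801 - 8p. Without the control the market clears where 4801 - 8p = 4p - 1559, i.e. p* = 530 and q* = 561.
The ceiling of 436 is below the equilibrium price 530, so it binds.
At p = 436: qd = 4801 - 8·436 = 1313 and qs = 4·436 - 1559 = 185.
Producer surplus without the control is ½ · (530 - 389.75) · 561 = 39340.125.
With the ceiling, producers sell 185 units at 436, so PS = ½ · (436 - 389.75) · 185 = 4278.125.
Change in producer surplus = 4278.125 - 39340.125 = -35062.

-35062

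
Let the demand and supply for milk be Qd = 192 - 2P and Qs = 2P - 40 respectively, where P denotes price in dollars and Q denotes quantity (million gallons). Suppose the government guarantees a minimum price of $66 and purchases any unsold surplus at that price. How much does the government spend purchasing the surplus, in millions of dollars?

2112

Without the control the market clears where 192 - 2P = 2P - 40, i.e. P* = 58 and Q* = 76.
Since 66 > 58, the floor is binding.
At P = 66: Qd = 192 - 2·66 = 60 and Qs = 2·66 - 40 = 92.
Surplus = Qs - Qd = 32.
Government expenditure = surplus × support price = 32 × 66 = 2112.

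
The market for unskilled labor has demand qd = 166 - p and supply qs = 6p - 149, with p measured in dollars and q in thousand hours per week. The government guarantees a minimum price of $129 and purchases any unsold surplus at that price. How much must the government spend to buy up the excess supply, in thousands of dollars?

75852

In a free market, 166 - p = 6p - 149 gives the equilibrium p* = 45, q* = 121.
Since 129 > 45, the floor is binding.
At p = 129: qd = 166 - 129 = 37 and qs = 6·129 - 149 = 625.
Surplus = qs - qd = 588.
Government expenditure = surplus × support price = 588 × 129 = 75852.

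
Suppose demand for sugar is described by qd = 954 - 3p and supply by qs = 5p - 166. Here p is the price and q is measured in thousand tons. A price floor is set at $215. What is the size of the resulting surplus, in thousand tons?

In a free market, 954 - 3p = 5p - 166 gives the equilibrium p* = 140, q* = 534.
Because the floor (215) lies above the market-clearing price, it is binding.
At p = 215: qd = 954 - 3·215 = 309 and qs = 5·215 - 166 = 909.
Surplus = qs - qd = 909 - 309 = 600.

600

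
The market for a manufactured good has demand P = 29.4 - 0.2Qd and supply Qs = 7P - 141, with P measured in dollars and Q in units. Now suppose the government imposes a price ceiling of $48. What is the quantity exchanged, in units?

27

Rearranging demand gives Qd = 147 - 5P. Without the control the market clears where 147 - 5P = 7P - 141, i.e. P* = 24 and Q* = 27.
The ceiling of 48 is above the equilibrium price 24, so it is not binding; the market clears at P* = 24, Q* = 27.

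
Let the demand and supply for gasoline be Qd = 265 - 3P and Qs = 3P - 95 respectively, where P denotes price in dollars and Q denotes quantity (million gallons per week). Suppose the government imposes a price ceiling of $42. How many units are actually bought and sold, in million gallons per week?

Without the control the market clears where 265 - 3P = 3P - 95, i.e. P* = 60 and Q* = 85.
Since 42 < 60, the ceiling is binding.
At P = 42: Qd = 265 - 3·42 = 139 and Qs = 3·42 - 95 = 31.
The quantity actually transacted is the short side, supply: 31.

31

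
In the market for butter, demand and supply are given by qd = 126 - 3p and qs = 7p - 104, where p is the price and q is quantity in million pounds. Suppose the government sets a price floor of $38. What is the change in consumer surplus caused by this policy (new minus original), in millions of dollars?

-517.5

Equilibrium: 126 - 3p = 7p - 104, so 230 = 10p and p* = 23, q* = 57.
Since 38 > 23, the floor is binding.
At p = 38: qd = 126 - 3·38 = 12 and qs = 7·38 - 104 = 162.
Consumer surplus without the control is ½ · (42 - 23) · 57 = 541.5.
With the floor, consumers buy 12 units at 38, so CS = ½ · (42 - 38) · 12 = 24.
Change in consumer surplus = 24 - 541.5 = -517.5.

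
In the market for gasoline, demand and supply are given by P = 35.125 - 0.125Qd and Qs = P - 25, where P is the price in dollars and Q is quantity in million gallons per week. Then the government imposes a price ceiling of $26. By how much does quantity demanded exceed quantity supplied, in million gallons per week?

Rearranging demand gives Qd = 281 - 8P. Without the control the market clears where 281 - 8P = P - 25, i.e. P* = 34 and Q* = 9.
Because the ceiling (26) lies below the market-clearing price, it is binding.
At P = 26: Qd = 281 - 8·26 = 73 and Qs = 26 - 25 = 1.
Shortage = Qd - Qs = 73 - 1 = 72.

72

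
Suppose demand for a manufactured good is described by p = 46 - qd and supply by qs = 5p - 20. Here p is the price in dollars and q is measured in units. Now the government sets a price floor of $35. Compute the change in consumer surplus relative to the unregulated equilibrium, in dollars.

-552

Rearranging demand gives qd = 46 - p. Setting quantity demanded equal to quantity supplied, 46 - p = 5p - 20, gives p* = 11 and q* = 35.
The floor of 35 is above the equilibrium price 11, so it binds.
At p = 35: qd = 46 - 35 = 11 and qs = 5·35 - 20 = 155.
Consumer surplus without the control is ½ · (46 - 11) · 35 = 612.5.
With the floor, consumers buy 11 units at 35, so CS = ½ · (46 - 35) · 11 = 60.5.
Change in consumer surplus = 60.5 - 612.5 = -552.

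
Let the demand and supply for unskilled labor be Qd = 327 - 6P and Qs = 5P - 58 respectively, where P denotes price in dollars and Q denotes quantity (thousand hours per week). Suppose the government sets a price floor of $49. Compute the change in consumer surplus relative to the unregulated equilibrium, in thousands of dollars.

-1050

In a free market, 327 - 6P = 5P - 58 gives the equilibrium P* = 35, Q* = 117.
Because the floor (49) lies above the market-clearing price, it is binding.
At P = 49: Qd = 327 - 6·49 = 33 and Qs = 5·49 - 58 = 187.
Consumer surplus without the control is ½ · (54.5 - 35) · 117 = 1140.75.
With the floor, consumers buy 33 units at 49, so CS = ½ · (54.5 - 49) · 33 = 90.75.
Change in consumer surplus = 90.75 - 1140.75 = -1050.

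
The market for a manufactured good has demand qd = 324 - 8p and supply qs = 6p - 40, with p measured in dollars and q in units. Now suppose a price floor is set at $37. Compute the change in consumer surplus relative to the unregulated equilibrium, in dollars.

-792

In a free market, 324 - 8p = 6p - 40 gives the equilibrium p* = 26, q* = 116.
The floor of 37 is above the equilibrium price 26, so it binds.
At p = 37: qd = 324 - 8·37 = 28 and qs = 6·37 - 40 = 182.
Consumer surplus without the control is ½ · (40.5 - 26) · 116 = 841.
With the floor, consumers buy 28 units at 37, so CS = ½ · (40.5 - 37) · 28 = 49.
Change in consumer surplus = 49 - 841 = -792.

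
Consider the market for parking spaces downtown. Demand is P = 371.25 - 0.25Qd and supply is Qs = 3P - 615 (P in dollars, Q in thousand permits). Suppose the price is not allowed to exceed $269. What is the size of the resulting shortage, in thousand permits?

217

Rearranging demand gives Qd = 1485 - 4P. Setting quantity demanded equal to quantity supplied, 1485 - 4P = 3P - 615, gives P* = 300 and Q* = 285.
Because the ceiling (269) lies below the market-clearing price, it is binding.
At P = 269: Qd = 1485 - 4·269 = 409 and Qs = 3·269 - 615 = 192.
Shortage = Qd - Qs = 409 - 192 = 217.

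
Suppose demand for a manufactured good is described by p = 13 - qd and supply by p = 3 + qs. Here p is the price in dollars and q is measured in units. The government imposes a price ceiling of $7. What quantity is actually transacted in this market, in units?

4

Rearranging demand gives qd = 13 - p; rearranging supply gives qs = p - 3. Equilibrium: 13 - p = p - 3, so 16 = 2p and p* = 8, q* = 5.
The ceiling of 7 is below the equilibrium price 8, so it binds.
At p = 7: qd = 13 - 7 = 6 and qs = 7 - 3 = 4.
The quantity actually transacted is the short side, supply: 4.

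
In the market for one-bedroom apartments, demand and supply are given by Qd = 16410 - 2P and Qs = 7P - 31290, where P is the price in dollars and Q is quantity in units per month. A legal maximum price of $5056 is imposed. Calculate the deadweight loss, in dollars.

Equilibrium: 16410 - 2P = 7P - 31290, so 47700 = 9P and P* = 5300, Q* = 5810.
The ceiling of 5056 is below the equilibrium price 5300, so it binds.
At P = 5056: Qd = 16410 - 2·5056 = 6298 and Qs = 7·5056 - 31290 = 4102.
Quantity traded falls to 4102. At Q = 4102 the demand price is (16410 - 4102)/2 = 6154 and the supply price is (31290 + 4102)/7 = 5056.
Deadweight loss = ½ · (6154 - 5056) · (5810 - 4102) = ½ · 1098 · 1708 = 937692.

937692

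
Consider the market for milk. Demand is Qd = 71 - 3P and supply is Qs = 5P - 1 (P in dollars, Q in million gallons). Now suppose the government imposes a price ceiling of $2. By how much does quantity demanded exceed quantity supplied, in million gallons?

56

Setting quantity demanded equal to quantity supplied, 71 - 3P = 5P - 1, gives P* = 9 and Q* = 44.
Because the ceiling (2) lies below the market-clearing price, it is binding.
At P = 2: Qd = 71 - 3·2 = 65 and Qs = 5·2 - 1 = 9.
Shortage = Qd - Qs = 65 - 9 = 56.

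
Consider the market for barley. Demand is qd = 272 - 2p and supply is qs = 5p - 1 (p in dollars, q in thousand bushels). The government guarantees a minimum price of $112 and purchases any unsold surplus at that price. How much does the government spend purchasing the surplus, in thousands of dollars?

Equilibrium: 272 - 2p = 5p - 1, so 273 = 7p and p* = 39, q* = 194.
Since 112 > 39, the floor is binding.
At p = 112: qd = 272 - 2·112 = 48 and qs = 5·112 - 1 = 559.
Surplus = qs - qd = 511.
Government expenditure = surplus × support price = 511 × 112 = 57232.

57232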